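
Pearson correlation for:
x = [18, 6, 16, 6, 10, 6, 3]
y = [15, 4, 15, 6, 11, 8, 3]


n=7, Σx=65, Σy=62, Σxy=737, Σx²=797, Σy²=696
r = (7×737 - 65×62)/√((7×797 - 65²)(7×696 - 62²))
= 1129/√(1354×1028) = 1129/√1391912 ≈ 1129/1179.7932 ≈ 0.9569

r ≈ 0.9569


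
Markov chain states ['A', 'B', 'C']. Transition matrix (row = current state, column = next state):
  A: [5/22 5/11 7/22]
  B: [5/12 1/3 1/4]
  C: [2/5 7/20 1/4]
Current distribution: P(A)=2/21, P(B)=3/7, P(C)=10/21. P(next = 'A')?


P(next=A) = Σᵢ P(now=i)×P(i→A)
= 2/21×5/22 + 3/7×5/12 + 10/21×2/5
= 5/231 + 5/28 + 4/21 = 361/924

P = 361/924 ≈ 0.3907


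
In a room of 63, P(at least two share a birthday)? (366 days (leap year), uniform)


P(all different) = Π(366-i)/366 for i=0..62
= 0.003452
P(match) = 1 - 0.003452 = 0.996548

P ≈ 0.9965 ≈ 99.65%


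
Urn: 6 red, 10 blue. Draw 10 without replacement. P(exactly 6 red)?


Hypergeometric: C(6,6)×C(10,4)/C(16,10)
= 1×210/8008 = 15/572

P(X=6) = 15/572 ≈ 2.62%


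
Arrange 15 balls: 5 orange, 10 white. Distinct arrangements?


15!/(5!×10!) = 3003

3003


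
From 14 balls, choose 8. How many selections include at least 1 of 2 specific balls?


Complement: C(14,8) - C(12,8) = 3003 - 495 = 2508

2508


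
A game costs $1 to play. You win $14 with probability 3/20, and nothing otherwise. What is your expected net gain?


E[gain] = (14-1)×3/20 + (-1)×17/20
= 39/20 - 17/20 = 11/10

Expected net gain = $11/10 ≈ $1.10


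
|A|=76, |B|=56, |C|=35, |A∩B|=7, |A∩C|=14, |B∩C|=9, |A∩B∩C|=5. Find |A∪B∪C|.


|A∪B∪C| = 76+56+35-7-14-9+5 = 142

|A∪B∪C| = 142


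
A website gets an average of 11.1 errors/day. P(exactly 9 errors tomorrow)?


Poisson(λ=11.1): P(X=9) = e^(-λ)×λ^k/k!
= e^(-11.1) × 11.1^9 / 9!
≈ 1.511232382e-05 × 2558036924.39 / 362880 ≈ 0.106531

P(X=9) ≈ 0.106531 ≈ 10.65%


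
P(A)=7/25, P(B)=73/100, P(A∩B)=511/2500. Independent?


P(A)×P(B) = 511/2500
P(A∩B) = 511/2500
Equal ✓ → Independent

Yes, independent


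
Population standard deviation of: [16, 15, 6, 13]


Mean = 50/4 = 25/2
  (16-25/2)²=49/4
  (15-25/2)²=25/4
  (6-25/2)²=169/4
  (13-25/2)²=1/4
Σ(x-μ)² = 61
σ² = 61/4

σ = √(61/4) ≈ 3.9051


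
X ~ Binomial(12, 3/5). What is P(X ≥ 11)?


P(X ≥ 11) = Σ P(X=i) for i=11..12
P(X=11) = 4251528/244140625
P(X=12) = 531441/244140625
Sum = 4782969/244140625

P(X ≥ 11) = 4782969/244140625 ≈ 1.96%


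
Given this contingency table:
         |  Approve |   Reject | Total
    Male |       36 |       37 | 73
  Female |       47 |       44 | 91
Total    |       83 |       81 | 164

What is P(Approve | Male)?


P(Approve | Male) = 36/(36+37) = 36/73

P(Approve|Male) = 36/73 ≈ 49.32%


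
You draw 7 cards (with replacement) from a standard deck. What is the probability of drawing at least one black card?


P(not a black card) = 26/52 = 1/2
P(none in 7 draws) = (1/2)^7 = 1/128
P(≥1 black card) = 1 - 1/128 = 127/128

P = 127/128 ≈ 99.22%


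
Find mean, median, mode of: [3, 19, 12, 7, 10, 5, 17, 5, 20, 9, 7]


Sorted: [3, 5, 5, 7, 7, 9, 10, 12, 17, 19, 20]
Mean = 114/11
Median = 9
Freq: {3: 1, 19: 1, 12: 1, 7: 2, 10: 1, 5: 2, 17: 1, 20: 1, 9: 1}
Mode: [5, 7]

Mean=114/11, Median=9, Mode=[5, 7]


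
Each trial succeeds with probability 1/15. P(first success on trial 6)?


Geometric: P(X=6) = (1-p)^(k-1)×p = (14/15)^5×1/15 = 537824/11390625

P(X=6) = 537824/11390625 ≈ 4.72%


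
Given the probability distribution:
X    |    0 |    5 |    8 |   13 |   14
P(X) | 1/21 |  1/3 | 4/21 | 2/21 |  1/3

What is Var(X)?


E[X] = 191/21
E[X²] = 2141/21
Var(X) = E[X²] - (E[X])² = 2141/21 - 36481/441 = 8480/441

Var(X) = 8480/441 ≈ 19.2290


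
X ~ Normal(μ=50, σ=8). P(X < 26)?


z = (26-50)/8 = -3.0
P(Z < -3.0) = 0.0013

P(X < 26) ≈ 0.0013


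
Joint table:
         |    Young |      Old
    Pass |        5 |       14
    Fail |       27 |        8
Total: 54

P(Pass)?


P(Pass) = (5+14)/54 = 19/54

P(Pass) = 19/54 ≈ 35.19%


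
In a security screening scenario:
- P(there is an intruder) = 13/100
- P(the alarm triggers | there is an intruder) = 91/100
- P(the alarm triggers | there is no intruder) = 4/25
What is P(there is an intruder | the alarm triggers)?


Using Bayes' theorem:
P(A|B) = P(B|A)·P(A) / P(B)

P(the alarm triggers) = 91/100 × 13/100 + 4/25 × 87/100
= 1183/10000 + 87/625 = 103/400

P(there is an intruder|the alarm triggers) = (1183/10000) / (103/400) = 1183/2575

P(there is an intruder|the alarm triggers) = 1183/2575 ≈ 45.94%


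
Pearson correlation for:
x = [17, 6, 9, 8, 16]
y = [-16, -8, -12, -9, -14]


n=5, Σx=56, Σy=-59, Σxy=-724, Σx²=726, Σy²=741
r = (5×(-724) - 56×(-59))/√((5×726 - 56²)(5×741 - (-59)²))
= -316/√(494×224) = -316/√110656 ≈ -316/332.6500 ≈ -0.9499

r ≈ -0.9499


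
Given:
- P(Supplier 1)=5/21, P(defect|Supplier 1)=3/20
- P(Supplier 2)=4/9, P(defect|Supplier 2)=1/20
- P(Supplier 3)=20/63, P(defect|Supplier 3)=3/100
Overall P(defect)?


P(B) = Σ P(B|Aᵢ)×P(Aᵢ)
  3/20×5/21 = 1/28
  1/20×4/9 = 1/45
  3/100×20/63 = 1/105
Sum = 17/252

P(defect) = 17/252 ≈ 6.75%


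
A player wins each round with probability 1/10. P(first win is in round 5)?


Geometric: P(X=5) = (1-p)^(k-1)×p = (9/10)^4×1/10 = 6561/100000

P(X=5) = 6561/100000 ≈ 6.56%


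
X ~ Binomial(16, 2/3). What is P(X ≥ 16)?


P(X ≥ 16) = Σ P(X=i) for i=16..16
P(X=16) = 65536/43046721
Sum = 65536/43046721

P(X ≥ 16) = 65536/43046721 ≈ 0.15%


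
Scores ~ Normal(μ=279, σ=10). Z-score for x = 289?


z = (x - μ)/σ = (289 - 279)/10 = 1.0

z = 1.0


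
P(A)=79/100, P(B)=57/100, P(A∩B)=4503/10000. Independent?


P(A)×P(B) = 4503/10000
P(A∩B) = 4503/10000
Equal ✓ → Independent

Yes, independent


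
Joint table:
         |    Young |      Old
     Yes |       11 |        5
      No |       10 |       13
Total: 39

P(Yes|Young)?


P(Yes|Young) = 11/(11+10) = 11/21

P = 11/21 ≈ 52.38%


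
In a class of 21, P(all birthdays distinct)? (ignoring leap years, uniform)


P(all different) = Π(365-i)/365 for i=0..20
= (365/365)×(364/365)×...×(345/365)
= 0.556312

P ≈ 0.5563 ≈ 55.63%


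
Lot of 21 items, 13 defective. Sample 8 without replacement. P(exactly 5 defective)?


Hypergeometric: C(13,5)×C(8,3)/C(21,8)
= 1287×56/203490 = 572/1615

P(X=5) = 572/1615 ≈ 35.42%


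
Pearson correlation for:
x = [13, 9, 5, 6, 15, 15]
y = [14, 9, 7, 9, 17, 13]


n=6, Σx=63, Σy=69, Σxy=802, Σx²=761, Σy²=865
r = (6×802 - 63×69)/√((6×761 - 63²)(6×865 - 69²))
= 465/√(597×429) = 465/√256113 ≈ 465/506.0761 ≈ 0.9188

r ≈ 0.9188


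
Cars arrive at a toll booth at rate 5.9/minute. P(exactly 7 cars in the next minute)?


Poisson(λ=5.9): P(X=7) = e^(-λ)×λ^k/k!
= e^(-5.9) × 5.9^7 / 7!
≈ 0.002739444819 × 248865.148482 / 5040 ≈ 0.135268

P(X=7) ≈ 0.135268 ≈ 13.53%


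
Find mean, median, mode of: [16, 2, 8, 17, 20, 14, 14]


Sorted: [2, 8, 14, 14, 16, 17, 20]
Mean = 91/7 = 13
Median = 14
Freq: {16: 1, 2: 1, 8: 1, 17: 1, 20: 1, 14: 2}
Mode: [14]

Mean=13, Median=14, Mode=14


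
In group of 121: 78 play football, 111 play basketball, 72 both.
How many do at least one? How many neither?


|A∪B| = 78+111-72 = 117
Neither = 121-117 = 4

At least one: 117; Neither: 4


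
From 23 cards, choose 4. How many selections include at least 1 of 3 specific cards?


Complement: C(23,4) - C(20,4) = 8855 - 4845 = 4010

4010


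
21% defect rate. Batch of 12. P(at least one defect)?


P(all good) = (79/100)^12 = 59091511031674153381441/1000000000000000000000000
P(≥1 defect) = 940908488968325846618559/1000000000000000000000000

P = 940908488968325846618559/1000000000000000000000000 ≈ 94.09%


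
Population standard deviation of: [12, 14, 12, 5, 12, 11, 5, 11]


Mean = 82/8 = 41/4
  (12-41/4)²=49/16
  (14-41/4)²=225/16
  (12-41/4)²=49/16
  (5-41/4)²=441/16
  (12-41/4)²=49/16
  (11-41/4)²=9/16
  (5-41/4)²=441/16
  (11-41/4)²=9/16
Σ(x-μ)² = 159/2
σ² = (159/2)/8 = 159/16

σ = √(159/16) ≈ 3.1524


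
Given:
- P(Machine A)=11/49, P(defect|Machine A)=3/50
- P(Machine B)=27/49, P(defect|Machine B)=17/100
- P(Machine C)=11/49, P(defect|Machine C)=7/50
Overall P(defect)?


P(B) = Σ P(B|Aᵢ)×P(Aᵢ)
  3/50×11/49 = 33/2450
  17/100×27/49 = 459/4900
  7/50×11/49 = 11/350
Sum = 97/700

P(defect) = 97/700 ≈ 13.86%


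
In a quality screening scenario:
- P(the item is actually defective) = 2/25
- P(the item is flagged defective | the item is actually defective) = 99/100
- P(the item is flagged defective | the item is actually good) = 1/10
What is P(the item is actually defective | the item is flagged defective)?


Using Bayes' theorem:
P(A|B) = P(B|A)·P(A) / P(B)

P(the item is flagged defective) = 99/100 × 2/25 + 1/10 × 23/25
= 99/1250 + 23/250 = 107/625

P(the item is actually defective|the item is flagged defective) = (99/1250) / (107/625) = 99/214

P(the item is actually defective|the item is flagged defective) = 99/214 ≈ 46.26%


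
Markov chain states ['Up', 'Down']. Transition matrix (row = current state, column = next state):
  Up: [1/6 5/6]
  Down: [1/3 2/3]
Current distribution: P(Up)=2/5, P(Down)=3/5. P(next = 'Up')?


P(next=Up) = Σᵢ P(now=i)×P(i→Up)
= 2/5×1/6 + 3/5×1/3
= 1/15 + 1/5 = 4/15

P = 4/15 ≈ 0.2667


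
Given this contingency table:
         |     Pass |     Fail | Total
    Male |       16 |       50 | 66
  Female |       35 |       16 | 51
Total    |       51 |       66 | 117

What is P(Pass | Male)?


P(Pass | Male) = 16/(16+50) = 16/66 = 8/33

P(Pass|Male) = 8/33 ≈ 24.24%


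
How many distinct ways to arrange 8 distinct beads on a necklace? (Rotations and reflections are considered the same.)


Free circular arrangements: rotations and reflections both identified.
(n-1)!/2 = 7!/2 = 5040/2 = 2520

2520


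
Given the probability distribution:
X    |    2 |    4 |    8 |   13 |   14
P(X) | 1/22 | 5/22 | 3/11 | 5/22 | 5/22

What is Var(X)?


E[X] = 205/22
E[X²] = 2293/22
Var(X) = E[X²] - (E[X])² = 2293/22 - 42025/484 = 8421/484

Var(X) = 8421/484 ≈ 17.3988


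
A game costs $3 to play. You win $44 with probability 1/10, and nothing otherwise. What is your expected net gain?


E[gain] = (44-3)×1/10 + (-3)×9/10
= 41/10 - 27/10 = 7/5

Expected net gain = $7/5 ≈ $1.40


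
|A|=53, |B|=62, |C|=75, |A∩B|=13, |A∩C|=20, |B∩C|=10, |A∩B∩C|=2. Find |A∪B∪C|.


|A∪B∪C| = 53+62+75-13-20-10+2 = 149

|A∪B∪C| = 149


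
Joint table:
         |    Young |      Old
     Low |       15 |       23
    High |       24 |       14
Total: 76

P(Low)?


P(Low) = (15+23)/76 = 38/76 = 1/2

P(Low) = 1/2 ≈ 50.00%


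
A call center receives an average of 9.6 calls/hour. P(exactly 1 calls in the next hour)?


Poisson(λ=9.6): P(X=1) = e^(-λ)×λ^k/k!
= e^(-9.6) × 9.6^1 / 1!
≈ 6.772873649e-05 × 9.6 / 1 ≈ 0.000650

P(X=1) ≈ 0.000650 ≈ 0.07%


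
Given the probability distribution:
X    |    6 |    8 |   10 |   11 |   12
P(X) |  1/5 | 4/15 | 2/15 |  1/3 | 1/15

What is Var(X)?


E[X] = 137/15
E[X²] = 1313/15
Var(X) = E[X²] - (E[X])² = 1313/15 - 18769/225 = 926/225

Var(X) = 926/225 ≈ 4.1156


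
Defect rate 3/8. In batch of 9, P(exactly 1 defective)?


Binomial: P(X=1) = C(9,1)×p^1×(1-p)^8
= 9 × 3/8 × 390625/16777216 = 10546875/134217728

P(X=1) = 10546875/134217728 ≈ 7.86%


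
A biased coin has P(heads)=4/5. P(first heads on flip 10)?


Geometric: P(X=10) = (1-p)^(k-1)×p = (1/5)^9×4/5 = 4/9765625

P(X=10) = 4/9765625 ≈ 0.00%


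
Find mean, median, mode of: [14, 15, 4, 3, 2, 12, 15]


Sorted: [2, 3, 4, 12, 14, 15, 15]
Mean = 65/7
Median = 12
Freq: {14: 1, 15: 2, 4: 1, 3: 1, 2: 1, 12: 1}
Mode: [15]

Mean=65/7, Median=12, Mode=15


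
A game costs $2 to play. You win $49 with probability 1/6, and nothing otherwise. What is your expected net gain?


E[gain] = (49-2)×1/6 + (-2)×5/6
= 47/6 - 5/3 = 37/6

Expected net gain = $37/6 ≈ $6.17


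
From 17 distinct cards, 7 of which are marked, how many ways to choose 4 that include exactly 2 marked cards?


Choose 2 of the 7 marked cards and 2 of the other 10 cards:
C(7,2)×C(10,2) = 21×45 = 945

945


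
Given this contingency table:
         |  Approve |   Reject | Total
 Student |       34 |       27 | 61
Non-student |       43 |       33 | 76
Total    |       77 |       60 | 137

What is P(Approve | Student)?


P(Approve | Student) = 34/(34+27) = 34/61

P(Approve|Student) = 34/61 ≈ 55.74%


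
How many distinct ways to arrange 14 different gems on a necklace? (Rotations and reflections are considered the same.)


Free circular arrangements: rotations and reflections both identified.
(n-1)!/2 = 13!/2 = 6227020800/2 = 3113510400

3113510400


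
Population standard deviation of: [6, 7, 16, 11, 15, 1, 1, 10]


Mean = 67/8
  (6-67/8)²=361/64
  (7-67/8)²=121/64
  (16-67/8)²=3721/64
  (11-67/8)²=441/64
  (15-67/8)²=2809/64
  (1-67/8)²=3481/64
  (1-67/8)²=3481/64
  (10-67/8)²=169/64
Σ(x-μ)² = 1823/8
σ² = (1823/8)/8 = 1823/64

σ = √(1823/64) ≈ 5.3371


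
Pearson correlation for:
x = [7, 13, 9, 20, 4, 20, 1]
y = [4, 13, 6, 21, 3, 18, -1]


n=7, Σx=74, Σy=64, Σxy=1042, Σx²=1116, Σy²=996
r = (7×1042 - 74×64)/√((7×1116 - 74²)(7×996 - 64²))
= 2558/√(2336×2876) = 2558/√6718336 ≈ 2558/2591.9753 ≈ 0.9869

r ≈ 0.9869


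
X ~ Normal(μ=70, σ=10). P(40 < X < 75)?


z₁=(40-70)/10=-3.0, z₂=(75-70)/10=0.5
P = Φ(0.5) - Φ(-3.0) = 0.691462 - 0.001350 = 0.690112 ≈ 0.6901

P(40 < X < 75) ≈ 0.6901


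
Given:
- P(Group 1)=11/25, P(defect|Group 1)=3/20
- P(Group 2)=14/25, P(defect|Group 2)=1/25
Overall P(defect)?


P(B) = Σ P(B|Aᵢ)×P(Aᵢ)
  3/20×11/25 = 33/500
  1/25×14/25 = 14/625
Sum = 221/2500

P(defect) = 221/2500 ≈ 8.84%


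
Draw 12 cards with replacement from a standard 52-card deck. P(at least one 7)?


P(not a 7) = 48/52 = 12/13
P(none in 12 draws) = (12/13)^12 = 8916100448256/23298085122481
P(≥1 7) = 1 - 8916100448256/23298085122481 = 14381984674225/23298085122481

P = 14381984674225/23298085122481 ≈ 61.73%


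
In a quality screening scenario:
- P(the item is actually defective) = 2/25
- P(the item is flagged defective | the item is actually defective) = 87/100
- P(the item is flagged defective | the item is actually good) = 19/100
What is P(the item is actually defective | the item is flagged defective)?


Using Bayes' theorem:
P(A|B) = P(B|A)·P(A) / P(B)

P(the item is flagged defective) = 87/100 × 2/25 + 19/100 × 23/25
= 87/1250 + 437/2500 = 611/2500

P(the item is actually defective|the item is flagged defective) = (87/1250) / (611/2500) = 174/611

P(the item is actually defective|the item is flagged defective) = 174/611 ≈ 28.48%


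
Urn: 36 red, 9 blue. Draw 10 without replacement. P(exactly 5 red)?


Hypergeometric: C(36,5)×C(9,5)/C(45,10)
= 376992×126/3190187286 = 239904/16112057

P(X=5) = 239904/16112057 ≈ 1.49%


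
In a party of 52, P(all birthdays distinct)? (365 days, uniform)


P(all different) = Π(365-i)/365 for i=0..51
= (365/365)×(364/365)×...×(314/365)
= 0.021995

P ≈ 0.0220 ≈ 2.20%


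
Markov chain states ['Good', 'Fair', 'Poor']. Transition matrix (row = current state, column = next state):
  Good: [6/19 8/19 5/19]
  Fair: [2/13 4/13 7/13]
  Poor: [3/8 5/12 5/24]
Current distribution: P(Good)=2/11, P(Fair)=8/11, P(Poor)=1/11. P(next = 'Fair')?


P(next=Fair) = Σᵢ P(now=i)×P(i→Fair)
= 2/11×8/19 + 8/11×4/13 + 1/11×5/12
= 16/209 + 32/143 + 5/132 = 11027/32604

P = 11027/32604 ≈ 0.3382


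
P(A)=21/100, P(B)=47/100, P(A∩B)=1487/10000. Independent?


P(A)×P(B) = 987/10000
P(A∩B) = 1487/10000
Not equal → NOT independent

No, not independent


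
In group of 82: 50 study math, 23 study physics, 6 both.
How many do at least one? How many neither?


|A∪B| = 50+23-6 = 67
Neither = 82-67 = 15

At least one: 67; Neither: 15


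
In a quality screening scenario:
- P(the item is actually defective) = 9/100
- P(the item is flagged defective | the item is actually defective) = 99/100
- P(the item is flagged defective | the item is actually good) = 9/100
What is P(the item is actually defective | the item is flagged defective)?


Using Bayes' theorem:
P(A|B) = P(B|A)·P(A) / P(B)

P(the item is flagged defective) = 99/100 × 9/100 + 9/100 × 91/100
= 891/10000 + 819/10000 = 171/1000

P(the item is actually defective|the item is flagged defective) = (891/10000) / (171/1000) = 99/190

P(the item is actually defective|the item is flagged defective) = 99/190 ≈ 52.11%


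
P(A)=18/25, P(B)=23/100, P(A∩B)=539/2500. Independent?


P(A)×P(B) = 207/1250
P(A∩B) = 539/2500
Not equal → NOT independent

No, not independent


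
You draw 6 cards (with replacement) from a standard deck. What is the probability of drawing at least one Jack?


P(not a Jack) = 48/52 = 12/13
P(none in 6 draws) = (12/13)^6 = 2985984/4826809
P(≥1 Jack) = 1 - 2985984/4826809 = 1840825/4826809

P = 1840825/4826809 ≈ 38.14%


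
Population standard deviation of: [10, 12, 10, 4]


Mean = 36/4 = 9
  (10-9)²=1
  (12-9)²=9
  (10-9)²=1
  (4-9)²=25
Σ(x-μ)² = 36
σ² = 36/4 = 9

σ = √(9) ≈ 3.0000


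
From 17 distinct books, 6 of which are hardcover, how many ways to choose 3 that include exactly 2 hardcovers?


Choose 2 of the 6 hardcovers and 1 of the other 11 books:
C(6,2)×C(11,1) = 15×11 = 165

165


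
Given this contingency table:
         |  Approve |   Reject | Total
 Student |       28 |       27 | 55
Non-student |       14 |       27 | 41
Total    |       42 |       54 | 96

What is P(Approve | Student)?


P(Approve | Student) = 28/(28+27) = 28/55

P(Approve|Student) = 28/55 ≈ 50.91%


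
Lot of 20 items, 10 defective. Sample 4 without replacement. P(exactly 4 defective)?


Hypergeometric: C(10,4)×C(10,0)/C(20,4)
= 210×1/4845 = 14/323

P(X=4) = 14/323 ≈ 4.33%


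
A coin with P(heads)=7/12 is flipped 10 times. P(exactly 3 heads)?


Binomial: P(X=3) = C(10,3)×p^3×(1-p)^7
= 120 × 343/1728 × 78125/35831808 = 133984375/2579890176

P(X=3) = 133984375/2579890176 ≈ 5.19%


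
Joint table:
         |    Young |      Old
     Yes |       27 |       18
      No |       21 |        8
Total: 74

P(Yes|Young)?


P(Yes|Young) = 27/(27+21) = 27/48 = 9/16

P = 9/16 ≈ 56.25%


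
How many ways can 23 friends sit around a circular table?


Circular arrangements of 23 distinct objects: fix one position to break rotational symmetry.
(n-1)! = 22! = 1124000727777607680000

1124000727777607680000


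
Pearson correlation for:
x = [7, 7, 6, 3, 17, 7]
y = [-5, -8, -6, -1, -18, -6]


n=6, Σx=47, Σy=-44, Σxy=-478, Σx²=481, Σy²=486
r = (6×(-478) - 47×(-44))/√((6×481 - 47²)(6×486 - (-44)²))
= -800/√(677×980) = -800/√663460 ≈ -800/814.5305 ≈ -0.9822

r ≈ -0.9822


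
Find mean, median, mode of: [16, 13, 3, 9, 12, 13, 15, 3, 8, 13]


Sorted: [3, 3, 8, 9, 12, 13, 13, 13, 15, 16]
Mean = 105/10 = 21/2
Median = 25/2
Freq: {16: 1, 13: 3, 3: 2, 9: 1, 12: 1, 15: 1, 8: 1}
Mode: [13]

Mean=21/2, Median=25/2, Mode=13


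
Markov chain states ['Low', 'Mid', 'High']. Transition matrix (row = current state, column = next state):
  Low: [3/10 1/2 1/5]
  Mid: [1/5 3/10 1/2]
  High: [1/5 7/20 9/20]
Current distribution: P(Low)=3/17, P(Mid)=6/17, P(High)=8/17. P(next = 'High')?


P(next=High) = Σᵢ P(now=i)×P(i→High)
= 3/17×1/5 + 6/17×1/2 + 8/17×9/20
= 3/85 + 3/17 + 18/85 = 36/85

P = 36/85 ≈ 0.4235


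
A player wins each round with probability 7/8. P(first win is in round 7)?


Geometric: P(X=7) = (1-p)^(k-1)×p = (1/8)^6×7/8 = 7/2097152

P(X=7) = 7/2097152 ≈ 0.00%


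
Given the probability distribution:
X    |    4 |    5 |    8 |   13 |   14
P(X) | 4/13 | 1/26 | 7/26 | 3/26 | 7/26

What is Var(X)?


E[X] = 115/13
E[X²] = 1240/13
Var(X) = E[X²] - (E[X])² = 1240/13 - 13225/169 = 2895/169

Var(X) = 2895/169 ≈ 17.1302


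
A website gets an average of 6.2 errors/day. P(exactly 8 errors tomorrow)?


Poisson(λ=6.2): P(X=8) = e^(-λ)×λ^k/k!
= e^(-6.2) × 6.2^8 / 8!
≈ 0.002029430636 × 2183401.05585 / 40320 ≈ 0.109897

P(X=8) ≈ 0.109897 ≈ 10.99%


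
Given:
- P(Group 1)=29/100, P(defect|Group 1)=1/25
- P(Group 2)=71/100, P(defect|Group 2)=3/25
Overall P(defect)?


P(B) = Σ P(B|Aᵢ)×P(Aᵢ)
  1/25×29/100 = 29/2500
  3/25×71/100 = 213/2500
Sum = 121/1250

P(defect) = 121/1250 ≈ 9.68%


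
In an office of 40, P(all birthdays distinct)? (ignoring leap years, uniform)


P(all different) = Π(365-i)/365 for i=0..39
= (365/365)×(364/365)×...×(326/365)
= 0.108768

P ≈ 0.1088 ≈ 10.88%


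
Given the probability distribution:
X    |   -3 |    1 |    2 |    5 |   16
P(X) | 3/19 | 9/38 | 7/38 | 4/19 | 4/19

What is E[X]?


E[X] = Σ x·P(X=x)
= (-3)×(3/19) + (1)×(9/38) + (2)×(7/38) + (5)×(4/19) + (16)×(4/19)
= 173/38

E[X] = 173/38


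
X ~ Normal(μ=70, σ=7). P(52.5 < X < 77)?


z₁=(52.5-70)/7=-2.5, z₂=(77-70)/7=1.0
P = Φ(1.0) - Φ(-2.5) = 0.841345 - 0.006210 = 0.835135 ≈ 0.8351

P(52.5 < X < 77) ≈ 0.8351


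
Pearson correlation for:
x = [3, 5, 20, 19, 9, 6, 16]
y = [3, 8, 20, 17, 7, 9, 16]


n=7, Σx=78, Σy=80, Σxy=1145, Σx²=1168, Σy²=1148
r = (7×1145 - 78×80)/√((7×1168 - 78²)(7×1148 - 80²))
= 1775/√(2092×1636) = 1775/√3422512 ≈ 1775/1850.0032 ≈ 0.9595

r ≈ 0.9595


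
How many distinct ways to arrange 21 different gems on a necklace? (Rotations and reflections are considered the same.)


Free circular arrangements: rotations and reflections both identified.
(n-1)!/2 = 20!/2 = 2432902008176640000/2 = 1216451004088320000

1216451004088320000


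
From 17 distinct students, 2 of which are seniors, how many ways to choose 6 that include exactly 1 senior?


Choose 1 of the 2 seniors and 5 of the other 15 students:
C(2,1)×C(15,5) = 2×3003 = 6006

6006


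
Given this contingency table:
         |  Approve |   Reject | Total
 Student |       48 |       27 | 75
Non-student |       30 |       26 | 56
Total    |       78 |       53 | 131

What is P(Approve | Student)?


P(Approve | Student) = 48/(48+27) = 48/75 = 16/25

P(Approve|Student) = 16/25 ≈ 64.00%


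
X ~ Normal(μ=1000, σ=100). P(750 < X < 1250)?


z₁=(750-1000)/100=-2.5, z₂=(1250-1000)/100=2.5
P = Φ(2.5) - Φ(-2.5) = 0.993790 - 0.006210 = 0.987580 ≈ 0.9876

P(750 < X < 1250) ≈ 0.9876


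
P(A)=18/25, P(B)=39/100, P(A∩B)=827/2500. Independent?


P(A)×P(B) = 351/1250
P(A∩B) = 827/2500
Not equal → NOT independent

No, not independent


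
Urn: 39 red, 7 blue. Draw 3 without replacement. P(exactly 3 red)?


Hypergeometric: C(39,3)×C(7,0)/C(46,3)
= 9139×1/15180 = 9139/15180

P(X=3) = 9139/15180 ≈ 60.20%


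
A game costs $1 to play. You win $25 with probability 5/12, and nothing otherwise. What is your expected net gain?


E[gain] = (25-1)×5/12 + (-1)×7/12
= 10 - 7/12 = 113/12

Expected net gain = $113/12 ≈ $9.42


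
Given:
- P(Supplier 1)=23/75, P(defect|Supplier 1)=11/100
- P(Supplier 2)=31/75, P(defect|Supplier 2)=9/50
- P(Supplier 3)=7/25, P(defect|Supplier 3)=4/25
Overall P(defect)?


P(B) = Σ P(B|Aᵢ)×P(Aᵢ)
  11/100×23/75 = 253/7500
  9/50×31/75 = 93/1250
  4/25×7/25 = 28/625
Sum = 1147/7500

P(defect) = 1147/7500 ≈ 15.29%


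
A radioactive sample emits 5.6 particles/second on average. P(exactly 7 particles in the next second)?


Poisson(λ=5.6): P(X=7) = e^(-λ)×λ^k/k!
= e^(-5.6) × 5.6^7 / 7!
≈ 0.003697863716 × 172709.484954 / 5040 ≈ 0.126717

P(X=7) ≈ 0.126717 ≈ 12.67%


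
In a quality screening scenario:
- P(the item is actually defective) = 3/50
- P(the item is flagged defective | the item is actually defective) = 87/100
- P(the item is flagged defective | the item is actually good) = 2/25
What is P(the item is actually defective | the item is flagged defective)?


Using Bayes' theorem:
P(A|B) = P(B|A)·P(A) / P(B)

P(the item is flagged defective) = 87/100 × 3/50 + 2/25 × 47/50
= 261/5000 + 47/625 = 637/5000

P(the item is actually defective|the item is flagged defective) = (261/5000) / (637/5000) = 261/637

P(the item is actually defective|the item is flagged defective) = 261/637 ≈ 40.97%


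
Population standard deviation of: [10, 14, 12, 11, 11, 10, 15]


Mean = 83/7
  (10-83/7)²=169/49
  (14-83/7)²=225/49
  (12-83/7)²=1/49
  (11-83/7)²=36/49
  (11-83/7)²=36/49
  (10-83/7)²=169/49
  (15-83/7)²=484/49
Σ(x-μ)² = 160/7
σ² = (160/7)/7 = 160/49

σ = √(160/49) ≈ 1.8070


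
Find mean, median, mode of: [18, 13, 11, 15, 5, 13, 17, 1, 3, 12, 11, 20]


Sorted: [1, 3, 5, 11, 11, 12, 13, 13, 15, 17, 18, 20]
Mean = 139/12
Median = 25/2
Freq: {18: 1, 13: 2, 11: 2, 15: 1, 5: 1, 17: 1, 1: 1, 3: 1, 12: 1, 20: 1}
Mode: [11, 13]

Mean=139/12, Median=25/2, Mode=[11, 13]


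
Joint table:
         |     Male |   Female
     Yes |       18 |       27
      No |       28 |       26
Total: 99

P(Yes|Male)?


P(Yes|Male) = 18/(18+28) = 18/46 = 9/23

P = 9/23 ≈ 39.13%


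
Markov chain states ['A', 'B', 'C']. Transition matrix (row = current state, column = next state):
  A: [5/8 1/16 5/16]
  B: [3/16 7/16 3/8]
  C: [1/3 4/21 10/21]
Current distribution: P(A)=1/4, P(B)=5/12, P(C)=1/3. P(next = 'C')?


P(next=C) = Σᵢ P(now=i)×P(i→C)
= 1/4×5/16 + 5/12×3/8 + 1/3×10/21
= 5/64 + 5/32 + 10/63 = 1585/4032

P = 1585/4032 ≈ 0.3931


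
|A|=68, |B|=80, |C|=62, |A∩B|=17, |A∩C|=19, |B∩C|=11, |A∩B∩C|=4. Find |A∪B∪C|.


|A∪B∪C| = 68+80+62-17-19-11+4 = 167

|A∪B∪C| = 167


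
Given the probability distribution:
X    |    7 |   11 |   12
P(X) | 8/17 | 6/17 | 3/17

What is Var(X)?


E[X] = 158/17
E[X²] = 1550/17
Var(X) = E[X²] - (E[X])² = 1550/17 - 24964/289 = 1386/289

Var(X) = 1386/289 ≈ 4.7958


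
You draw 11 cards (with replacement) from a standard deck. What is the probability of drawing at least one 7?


P(not a 7) = 48/52 = 12/13
P(none in 11 draws) = (12/13)^11 = 743008370688/1792160394037
P(≥1 7) = 1 - 743008370688/1792160394037 = 1049152023349/1792160394037

P = 1049152023349/1792160394037 ≈ 58.54%


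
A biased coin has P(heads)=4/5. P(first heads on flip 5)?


Geometric: P(X=5) = (1-p)^(k-1)×p = (1/5)^4×4/5 = 4/3125

P(X=5) = 4/3125 ≈ 0.13%


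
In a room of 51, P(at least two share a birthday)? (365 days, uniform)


P(all different) = Π(365-i)/365 for i=0..50
= 0.025568
P(match) = 1 - 0.025568 = 0.974432

P ≈ 0.9744 ≈ 97.44%


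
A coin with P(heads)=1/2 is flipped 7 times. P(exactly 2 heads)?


Binomial: P(X=2) = C(7,2)×p^2×(1-p)^5
= 21 × 1/4 × 1/32 = 21/128

P(X=2) = 21/128 ≈ 16.41%


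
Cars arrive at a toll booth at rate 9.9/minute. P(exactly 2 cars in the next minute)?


Poisson(λ=9.9): P(X=2) = e^(-λ)×λ^k/k!
= e^(-9.9) × 9.9^2 / 2!
≈ 5.017468206e-05 × 98.01 / 2 ≈ 0.002459

P(X=2) ≈ 0.002459 ≈ 0.25%


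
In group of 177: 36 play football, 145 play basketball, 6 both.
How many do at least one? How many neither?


|A∪B| = 36+145-6 = 175
Neither = 177-175 = 2

At least one: 175; Neither: 2


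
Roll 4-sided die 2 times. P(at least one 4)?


P(no 4)^2 = (3/4)^2 = 9/16
P(≥1) = 1 - 9/16 = 7/16

P = 7/16 ≈ 43.75%


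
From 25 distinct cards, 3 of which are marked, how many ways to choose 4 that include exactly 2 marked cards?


Choose 2 of the 3 marked cards and 2 of the other 22 cards:
C(3,2)×C(22,2) = 3×231 = 693

693


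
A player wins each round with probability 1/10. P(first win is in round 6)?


Geometric: P(X=6) = (1-p)^(k-1)×p = (9/10)^5×1/10 = 59049/1000000

P(X=6) = 59049/1000000 ≈ 5.90%


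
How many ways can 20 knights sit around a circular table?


Circular arrangements of 20 distinct objects: fix one position to break rotational symmetry.
(n-1)! = 19! = 121645100408832000

121645100408832000


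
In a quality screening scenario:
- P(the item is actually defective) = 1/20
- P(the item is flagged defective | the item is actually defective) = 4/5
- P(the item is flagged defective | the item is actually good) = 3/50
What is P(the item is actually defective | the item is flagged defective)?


Using Bayes' theorem:
P(A|B) = P(B|A)·P(A) / P(B)

P(the item is flagged defective) = 4/5 × 1/20 + 3/50 × 19/20
= 1/25 + 57/1000 = 97/1000

P(the item is actually defective|the item is flagged defective) = (1/25) / (97/1000) = 40/97

P(the item is actually defective|the item is flagged defective) = 40/97 ≈ 41.24%


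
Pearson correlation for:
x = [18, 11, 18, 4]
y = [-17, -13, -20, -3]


n=4, Σx=51, Σy=-53, Σxy=-821, Σx²=785, Σy²=867
r = (4×(-821) - 51×(-53))/√((4×785 - 51²)(4×867 - (-53)²))
= -581/√(539×659) = -581/√355201 ≈ -581/595.9874 ≈ -0.9749

r ≈ -0.9749


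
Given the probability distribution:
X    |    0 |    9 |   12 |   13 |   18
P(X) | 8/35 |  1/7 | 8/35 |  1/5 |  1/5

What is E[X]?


E[X] = Σ x·P(X=x)
= (0)×(8/35) + (9)×(1/7) + (12)×(8/35) + (13)×(1/5) + (18)×(1/5)
= 358/35

E[X] = 358/35


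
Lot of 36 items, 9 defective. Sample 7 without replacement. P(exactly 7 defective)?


Hypergeometric: C(9,7)×C(27,0)/C(36,7)
= 36×1/8347680 = 1/231880

P(X=7) = 1/231880 ≈ 0.00%


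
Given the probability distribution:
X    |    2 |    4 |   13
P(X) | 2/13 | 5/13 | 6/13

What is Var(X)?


E[X] = 102/13
E[X²] = 1102/13
Var(X) = E[X²] - (E[X])² = 1102/13 - 10404/169 = 3922/169

Var(X) = 3922/169 ≈ 23.2071


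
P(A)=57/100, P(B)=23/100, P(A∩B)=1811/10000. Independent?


P(A)×P(B) = 1311/10000
P(A∩B) = 1811/10000
Not equal → NOT independent

No, not independent


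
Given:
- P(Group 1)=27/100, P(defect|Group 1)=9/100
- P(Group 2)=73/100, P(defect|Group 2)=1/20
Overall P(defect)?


P(B) = Σ P(B|Aᵢ)×P(Aᵢ)
  9/100×27/100 = 243/10000
  1/20×73/100 = 73/2000
Sum = 38/625

P(defect) = 38/625 ≈ 6.08%


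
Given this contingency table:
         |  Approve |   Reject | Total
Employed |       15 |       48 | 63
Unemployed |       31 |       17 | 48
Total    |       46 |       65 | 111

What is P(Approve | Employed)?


P(Approve | Employed) = 15/(15+48) = 15/63 = 5/21

P(Approve|Employed) = 5/21 ≈ 23.81%


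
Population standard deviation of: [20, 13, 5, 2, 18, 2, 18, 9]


Mean = 87/8
  (20-87/8)²=5329/64
  (13-87/8)²=289/64
  (5-87/8)²=2209/64
  (2-87/8)²=5041/64
  (18-87/8)²=3249/64
  (2-87/8)²=5041/64
  (18-87/8)²=3249/64
  (9-87/8)²=225/64
Σ(x-μ)² = 3079/8
σ² = (3079/8)/8 = 3079/64

σ = √(3079/64) ≈ 6.9361


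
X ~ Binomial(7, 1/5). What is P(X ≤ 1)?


P(X ≤ 1) = Σ P(X=i) for i=0..1
P(X=0) = 16384/78125
P(X=1) = 28672/78125
Sum = 45056/78125

P(X ≤ 1) = 45056/78125 ≈ 57.67%


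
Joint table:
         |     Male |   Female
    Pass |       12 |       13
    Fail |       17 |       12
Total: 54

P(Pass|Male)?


P(Pass|Male) = 12/(12+17) = 12/29

P = 12/29 ≈ 41.38%


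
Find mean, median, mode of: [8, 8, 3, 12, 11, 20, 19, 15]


Sorted: [3, 8, 8, 11, 12, 15, 19, 20]
Mean = 96/8 = 12
Median = 23/2
Freq: {8: 2, 3: 1, 12: 1, 11: 1, 20: 1, 19: 1, 15: 1}
Mode: [8]

Mean=12, Median=23/2, Mode=8


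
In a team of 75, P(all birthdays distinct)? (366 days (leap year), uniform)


P(all different) = Π(366-i)/366 for i=0..74
= (366/366)×(365/366)×...×(292/366)
= 0.000287

P ≈ 0.0003 ≈ 0.03%


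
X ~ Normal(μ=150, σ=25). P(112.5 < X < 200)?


z₁=(112.5-150)/25=-1.5, z₂=(200-150)/25=2.0
P = Φ(2.0) - Φ(-1.5) = 0.977250 - 0.066807 = 0.910443 ≈ 0.9104

P(112.5 < X < 200) ≈ 0.9104


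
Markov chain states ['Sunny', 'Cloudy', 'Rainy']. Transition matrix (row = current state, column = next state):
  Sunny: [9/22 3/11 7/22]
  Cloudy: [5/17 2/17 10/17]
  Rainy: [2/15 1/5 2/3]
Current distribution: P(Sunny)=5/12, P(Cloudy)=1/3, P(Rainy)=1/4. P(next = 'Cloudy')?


P(next=Cloudy) = Σᵢ P(now=i)×P(i→Cloudy)
= 5/12×3/11 + 1/3×2/17 + 1/4×1/5
= 5/44 + 2/51 + 1/20 = 569/2805

P = 569/2805 ≈ 0.2029


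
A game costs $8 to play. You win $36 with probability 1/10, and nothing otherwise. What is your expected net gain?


E[gain] = (36-8)×1/10 + (-8)×9/10
= 14/5 - 36/5 = -22/5

Expected net gain = $-22/5 ≈ $-4.40


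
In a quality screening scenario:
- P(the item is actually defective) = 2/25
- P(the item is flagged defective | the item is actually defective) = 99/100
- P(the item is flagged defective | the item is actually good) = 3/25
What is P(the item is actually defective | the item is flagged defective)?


Using Bayes' theorem:
P(A|B) = P(B|A)·P(A) / P(B)

P(the item is flagged defective) = 99/100 × 2/25 + 3/25 × 23/25
= 99/1250 + 69/625 = 237/1250

P(the item is actually defective|the item is flagged defective) = (99/1250) / (237/1250) = 33/79

P(the item is actually defective|the item is flagged defective) = 33/79 ≈ 41.77%


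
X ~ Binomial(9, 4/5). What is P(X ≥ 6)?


P(X ≥ 6) = Σ P(X=i) for i=6..9
P(X=6) = 344064/1953125
P(X=7) = 589824/1953125
P(X=8) = 589824/1953125
P(X=9) = 262144/1953125
Sum = 1785856/1953125

P(X ≥ 6) = 1785856/1953125 ≈ 91.44%


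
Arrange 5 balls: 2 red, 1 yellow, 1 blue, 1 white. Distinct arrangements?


5!/(2!×1!×1!×1!) = 60

60


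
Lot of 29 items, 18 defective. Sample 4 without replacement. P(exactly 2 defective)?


Hypergeometric: C(18,2)×C(11,2)/C(29,4)
= 153×55/23751 = 935/2639

P(X=2) = 935/2639 ≈ 35.43%


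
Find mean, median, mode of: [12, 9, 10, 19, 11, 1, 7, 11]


Sorted: [1, 7, 9, 10, 11, 11, 12, 19]
Mean = 80/8 = 10
Median = 21/2
Freq: {12: 1, 9: 1, 10: 1, 19: 1, 11: 2, 1: 1, 7: 1}
Mode: [11]

Mean=10, Median=21/2, Mode=11


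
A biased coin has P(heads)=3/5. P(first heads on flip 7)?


Geometric: P(X=7) = (1-p)^(k-1)×p = (2/5)^6×3/5 = 192/78125

P(X=7) = 192/78125 ≈ 0.25%


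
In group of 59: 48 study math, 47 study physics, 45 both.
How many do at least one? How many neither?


|A∪B| = 48+47-45 = 50
Neither = 59-50 = 9

At least one: 50; Neither: 9


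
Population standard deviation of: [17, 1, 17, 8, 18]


Mean = 61/5
  (17-61/5)²=576/25
  (1-61/5)²=3136/25
  (17-61/5)²=576/25
  (8-61/5)²=441/25
  (18-61/5)²=841/25
Σ(x-μ)² = 1114/5
σ² = (1114/5)/5 = 1114/25

σ = √(1114/25) ≈ 6.6753


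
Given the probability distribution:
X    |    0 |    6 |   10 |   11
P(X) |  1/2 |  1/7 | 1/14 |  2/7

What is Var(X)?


E[X] = 33/7
E[X²] = 328/7
Var(X) = E[X²] - (E[X])² = 328/7 - 1089/49 = 1207/49

Var(X) = 1207/49 ≈ 24.6327


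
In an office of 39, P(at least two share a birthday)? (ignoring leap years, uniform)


P(all different) = Π(365-i)/365 for i=0..38
= 0.121780
P(match) = 1 - 0.121780 = 0.878220

P ≈ 0.8782 ≈ 87.82%


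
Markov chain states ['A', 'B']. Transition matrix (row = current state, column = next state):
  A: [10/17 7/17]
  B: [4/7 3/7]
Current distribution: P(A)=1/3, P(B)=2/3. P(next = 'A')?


P(next=A) = Σᵢ P(now=i)×P(i→A)
= 1/3×10/17 + 2/3×4/7
= 10/51 + 8/21 = 206/357

P = 206/357 ≈ 0.5770


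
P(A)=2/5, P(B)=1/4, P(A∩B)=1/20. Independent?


P(A)×P(B) = 1/10
P(A∩B) = 1/20
Not equal → NOT independent

No, not independent


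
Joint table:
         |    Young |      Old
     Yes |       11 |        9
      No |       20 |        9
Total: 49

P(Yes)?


P(Yes) = (11+9)/49 = 20/49

P(Yes) = 20/49 ≈ 40.82%


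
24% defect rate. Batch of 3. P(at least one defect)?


P(all good) = (19/25)^3 = 6859/15625
P(≥1 defect) = 8766/15625

P = 8766/15625 ≈ 56.10%


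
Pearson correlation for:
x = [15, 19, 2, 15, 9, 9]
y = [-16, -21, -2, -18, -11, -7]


n=6, Σx=69, Σy=-75, Σxy=-1075, Σx²=977, Σy²=1195
r = (6×(-1075) - 69×(-75))/√((6×977 - 69²)(6×1195 - (-75)²))
= -1275/√(1101×1545) = -1275/√1701045 ≈ -1275/1304.2412 ≈ -0.9776

r ≈ -0.9776


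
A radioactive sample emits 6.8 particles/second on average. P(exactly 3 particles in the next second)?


Poisson(λ=6.8): P(X=3) = e^(-λ)×λ^k/k!
= e^(-6.8) × 6.8^3 / 3!
≈ 0.001113775148 × 314.432 / 6 ≈ 0.058368

P(X=3) ≈ 0.058368 ≈ 5.84%


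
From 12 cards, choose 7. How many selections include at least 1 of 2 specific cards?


Complement: C(12,7) - C(10,7) = 792 - 120 = 672

672


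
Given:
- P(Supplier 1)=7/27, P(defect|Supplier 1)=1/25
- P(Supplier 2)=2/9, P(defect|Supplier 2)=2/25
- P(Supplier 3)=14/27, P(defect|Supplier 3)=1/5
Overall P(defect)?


P(B) = Σ P(B|Aᵢ)×P(Aᵢ)
  1/25×7/27 = 7/675
  2/25×2/9 = 4/225
  1/5×14/27 = 14/135
Sum = 89/675

P(defect) = 89/675 ≈ 13.19%


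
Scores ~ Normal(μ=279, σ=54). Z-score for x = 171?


z = (x - μ)/σ = (171 - 279)/54 = -2.0

z = -2.0


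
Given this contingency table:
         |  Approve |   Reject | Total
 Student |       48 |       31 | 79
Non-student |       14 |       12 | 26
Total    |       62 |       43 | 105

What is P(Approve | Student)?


P(Approve | Student) = 48/(48+31) = 48/79

P(Approve|Student) = 48/79 ≈ 60.76%


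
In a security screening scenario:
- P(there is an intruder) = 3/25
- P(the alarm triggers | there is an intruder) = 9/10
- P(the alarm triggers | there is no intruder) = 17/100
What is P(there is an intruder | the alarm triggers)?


Using Bayes' theorem:
P(A|B) = P(B|A)·P(A) / P(B)

P(the alarm triggers) = 9/10 × 3/25 + 17/100 × 22/25
= 27/250 + 187/1250 = 161/625

P(there is an intruder|the alarm triggers) = (27/250) / (161/625) = 135/322

P(there is an intruder|the alarm triggers) = 135/322 ≈ 41.93%


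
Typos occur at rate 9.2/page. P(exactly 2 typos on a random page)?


Poisson(λ=9.2): P(X=2) = e^(-λ)×λ^k/k!
= e^(-9.2) × 9.2^2 / 2!
≈ 0.0001010394018 × 84.64 / 2 ≈ 0.004276

P(X=2) ≈ 0.004276 ≈ 0.43%


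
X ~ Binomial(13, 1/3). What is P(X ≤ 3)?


P(X ≤ 3) = Σ P(X=i) for i=0..3
P(X=0) = 8192/1594323
P(X=1) = 53248/1594323
P(X=2) = 53248/531441
P(X=3) = 292864/1594323
Sum = 514048/1594323

P(X ≤ 3) = 514048/1594323 ≈ 32.24%


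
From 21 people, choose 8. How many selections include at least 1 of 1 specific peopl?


Complement: C(21,8) - C(20,8) = 203490 - 125970 = 77520

77520


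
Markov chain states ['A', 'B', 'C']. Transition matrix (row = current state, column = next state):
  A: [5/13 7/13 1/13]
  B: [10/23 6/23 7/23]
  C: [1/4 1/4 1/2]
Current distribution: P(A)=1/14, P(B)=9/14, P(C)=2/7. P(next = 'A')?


P(next=A) = Σᵢ P(now=i)×P(i→A)
= 1/14×5/13 + 9/14×10/23 + 2/7×1/4
= 5/182 + 45/161 + 1/14 = 792/2093

P = 792/2093 ≈ 0.3784


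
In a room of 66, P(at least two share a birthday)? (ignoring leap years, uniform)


P(all different) = Π(365-i)/365 for i=0..65
= 0.001904
P(match) = 1 - 0.001904 = 0.998096

P ≈ 0.9981 ≈ 99.81%


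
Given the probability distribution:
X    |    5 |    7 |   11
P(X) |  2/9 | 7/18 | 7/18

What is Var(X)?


E[X] = 73/9
E[X²] = 215/3
Var(X) = E[X²] - (E[X])² = 215/3 - 5329/81 = 476/81

Var(X) = 476/81 ≈ 5.8765


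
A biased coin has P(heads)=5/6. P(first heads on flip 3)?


Geometric: P(X=3) = (1-p)^(k-1)×p = (1/6)^2×5/6 = 5/216

P(X=3) = 5/216 ≈ 2.31%


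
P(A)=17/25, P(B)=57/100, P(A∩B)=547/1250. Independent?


P(A)×P(B) = 969/2500
P(A∩B) = 547/1250
Not equal → NOT independent

No, not independent


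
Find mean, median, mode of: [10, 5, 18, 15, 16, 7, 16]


Sorted: [5, 7, 10, 15, 16, 16, 18]
Mean = 87/7
Median = 15
Freq: {10: 1, 5: 1, 18: 1, 15: 1, 16: 2, 7: 1}
Mode: [16]

Mean=87/7, Median=15, Mode=16
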